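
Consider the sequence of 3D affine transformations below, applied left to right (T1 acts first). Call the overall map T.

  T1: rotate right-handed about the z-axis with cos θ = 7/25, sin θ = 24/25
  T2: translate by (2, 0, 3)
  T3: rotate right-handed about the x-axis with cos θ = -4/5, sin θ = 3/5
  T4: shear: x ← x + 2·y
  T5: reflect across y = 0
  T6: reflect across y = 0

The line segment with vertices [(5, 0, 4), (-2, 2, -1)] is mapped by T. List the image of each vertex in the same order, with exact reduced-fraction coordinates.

T1 rotate right-handed about the z-axis with cos θ = 7/25, sin θ = 24/25: (5, 0, 4) → (7/5, 24/5, 4); (-2, 2, -1) → (-62/25, -34/25, -1)
T2 translate by (2, 0, 3): (7/5, 24/5, 4) → (17/5, 24/5, 7); (-62/25, -34/25, -1) → (-12/25, -34/25, 2)
T3 rotate right-handed about the x-axis with cos θ = -4/5, sin θ = 3/5: (17/5, 24/5, 7) → (17/5, -201/25, -68/25); (-12/25, -34/25, 2) → (-12/25, -14/125, -302/125)
T4 shear: x ← x + 2·y: (17/5, -201/25, -68/25) → (-317/25, -201/25, -68/25); (-12/25, -14/125, -302/125) → (-88/125, -14/125, -302/125)
T5 reflect across y = 0: (-317/25, -201/25, -68/25) → (-317/25, 201/25, -68/25); (-88/125, -14/125, -302/125) → (-88/125, 14/125, -302/125)
T6 reflect across y = 0: (-317/25, 201/25, -68/25) → (-317/25, -201/25, -68/25); (-88/125, 14/125, -302/125) → (-88/125, -14/125, -302/125)

image vertices: (-317/25, -201/25, -68/25), (-88/125, -14/125, -302/125)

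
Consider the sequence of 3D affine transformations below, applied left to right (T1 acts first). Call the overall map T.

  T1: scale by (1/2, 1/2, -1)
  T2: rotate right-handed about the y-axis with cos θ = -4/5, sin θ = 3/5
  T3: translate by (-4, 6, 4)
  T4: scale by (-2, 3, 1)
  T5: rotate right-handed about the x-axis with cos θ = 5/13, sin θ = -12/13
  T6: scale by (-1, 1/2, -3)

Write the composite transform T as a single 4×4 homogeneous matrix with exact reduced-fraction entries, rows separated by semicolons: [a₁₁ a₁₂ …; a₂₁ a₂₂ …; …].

T1 = [1/2 0 0 0; 0 1/2 0 0; 0 0 -1 0; 0 0 0 1]
T2·T1 = [-2/5 0 -3/5 0; 0 1/2 0 0; -3/10 0 4/5 0; 0 0 0 1]
T3·…·T1 = [-2/5 0 -3/5 -4; 0 1/2 0 6; -3/10 0 4/5 4; 0 0 0 1]
T4·…·T1 = [4/5 0 6/5 8; 0 3/2 0 18; -3/10 0 4/5 4; 0 0 0 1]
T5·…·T1 = [4/5 0 6/5 8; -18/65 15/26 48/65 138/13; -3/26 -18/13 4/13 -196/13; 0 0 0 1]
T6·…·T1 = [-4/5 0 -6/5 -8; -9/65 15/52 24/65 69/13; 9/26 54/13 -12/13 588/13; 0 0 0 1]

T = [-4/5 0 -6/5 -8; -9/65 15/52 24/65 69/13; 9/26 54/13 -12/13 588/13; 0 0 0 1]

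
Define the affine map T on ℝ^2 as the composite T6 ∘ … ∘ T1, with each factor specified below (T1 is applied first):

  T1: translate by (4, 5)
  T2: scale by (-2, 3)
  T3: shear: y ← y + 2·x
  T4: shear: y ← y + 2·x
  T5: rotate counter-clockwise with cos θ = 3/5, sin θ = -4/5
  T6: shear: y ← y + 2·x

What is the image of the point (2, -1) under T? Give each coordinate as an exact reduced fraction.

T(p) = (-36, -84)

T1 translate by (4, 5): (2, -1) → (6, 4)
T2 scale by (-2, 3): (6, 4) → (-12, 12)
T3 shear: y ← y + 2·x: (-12, 12) → (-12, -12)
T4 shear: y ← y + 2·x: (-12, -12) → (-12, -36)
T5 rotate counter-clockwise with cos θ = 3/5, sin θ = -4/5: (-12, -36) → (-36, -12)
T6 shear: y ← y + 2·x: (-36, -12) → (-36, -84)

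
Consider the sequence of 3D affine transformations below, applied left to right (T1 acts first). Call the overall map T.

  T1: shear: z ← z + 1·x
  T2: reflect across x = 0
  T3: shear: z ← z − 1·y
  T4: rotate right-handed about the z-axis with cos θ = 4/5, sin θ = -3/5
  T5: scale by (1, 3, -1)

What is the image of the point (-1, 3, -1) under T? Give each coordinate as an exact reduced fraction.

T(p) = (13/5, 27/5, 5)

T1 shear: z ← z + 1·x: (-1, 3, -1) → (-1, 3, -2)
T2 reflect across x = 0: (-1, 3, -2) → (1, 3, -2)
T3 shear: z ← z − 1·y: (1, 3, -2) → (1, 3, -5)
T4 rotate right-handed about the z-axis with cos θ = 4/5, sin θ = -3/5: (1, 3, -5) → (13/5, 9/5, -5)
T5 scale by (1, 3, -1): (13/5, 9/5, -5) → (13/5, 27/5, 5)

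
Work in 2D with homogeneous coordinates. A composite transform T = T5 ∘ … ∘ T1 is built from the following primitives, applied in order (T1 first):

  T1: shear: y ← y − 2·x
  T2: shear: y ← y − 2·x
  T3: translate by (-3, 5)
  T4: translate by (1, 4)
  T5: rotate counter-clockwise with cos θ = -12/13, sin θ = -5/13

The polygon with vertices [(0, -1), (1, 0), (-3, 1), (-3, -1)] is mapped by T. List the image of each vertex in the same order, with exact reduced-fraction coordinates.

T1 shear: y ← y − 2·x: (0, -1) → (0, -1); (1, 0) → (1, -2); (-3, 1) → (-3, 7); (-3, -1) → (-3, 5)
T2 shear: y ← y − 2·x: (0, -1) → (0, -1); (1, -2) → (1, -4); (-3, 7) → (-3, 13); (-3, 5) → (-3, 11)
T3 translate by (-3, 5): (0, -1) → (-3, 4); (1, -4) → (-2, 1); (-3, 13) → (-6, 18); (-3, 11) → (-6, 16)
T4 translate by (1, 4): (-3, 4) → (-2, 8); (-2, 1) → (-1, 5); (-6, 18) → (-5, 22); (-6, 16) → (-5, 20)
T5 rotate counter-clockwise with cos θ = -12/13, sin θ = -5/13: (-2, 8) → (64/13, -86/13); (-1, 5) → (37/13, -55/13); (-5, 22) → (170/13, -239/13); (-5, 20) → (160/13, -215/13)

image vertices: (64/13, -86/13), (37/13, -55/13), (170/13, -239/13), (160/13, -215/13)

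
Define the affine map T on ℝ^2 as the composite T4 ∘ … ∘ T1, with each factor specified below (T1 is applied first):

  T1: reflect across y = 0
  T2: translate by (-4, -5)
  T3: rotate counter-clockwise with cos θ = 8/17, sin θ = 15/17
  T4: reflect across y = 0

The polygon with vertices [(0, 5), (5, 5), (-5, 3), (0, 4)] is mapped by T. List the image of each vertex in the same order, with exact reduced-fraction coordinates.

image vertices: (118/17, 140/17), (158/17, 65/17), (48/17, 199/17), (103/17, 132/17)

T1 reflect across y = 0: (0, 5) → (0, -5); (5, 5) → (5, -5); (-5, 3) → (-5, -3); (0, 4) → (0, -4)
T2 translate by (-4, -5): (0, -5) → (-4, -10); (5, -5) → (1, -10); (-5, -3) → (-9, -8); (0, -4) → (-4, -9)
T3 rotate counter-clockwise with cos θ = 8/17, sin θ = 15/17: (-4, -10) → (118/17, -140/17); (1, -10) → (158/17, -65/17); (-9, -8) → (48/17, -199/17); (-4, -9) → (103/17, -132/17)
T4 reflect across y = 0: (118/17, -140/17) → (118/17, 140/17); (158/17, -65/17) → (158/17, 65/17); (48/17, -199/17) → (48/17, 199/17); (103/17, -132/17) → (103/17, 132/17)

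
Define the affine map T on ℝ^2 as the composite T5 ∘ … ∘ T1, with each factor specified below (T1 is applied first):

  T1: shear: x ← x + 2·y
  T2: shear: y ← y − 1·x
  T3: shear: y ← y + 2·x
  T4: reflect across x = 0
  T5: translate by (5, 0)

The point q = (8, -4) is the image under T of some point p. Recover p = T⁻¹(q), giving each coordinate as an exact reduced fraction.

T1 = [1 2 0; 0 1 0; 0 0 1]
T2·T1 = [1 2 0; -1 -1 0; 0 0 1]
T3·…·T1 = [1 2 0; 1 3 0; 0 0 1]
T4·…·T1 = [-1 -2 0; 1 3 0; 0 0 1]
T5·…·T1 = [-1 -2 5; 1 3 0; 0 0 1]
det M = -1; M⁻¹ = [-3 -2 15; 1 1 -5; 0 0 1]
M⁻¹ · (8, -4)ᵀ = (-1, -1)ᵀ

p = (-1, -1)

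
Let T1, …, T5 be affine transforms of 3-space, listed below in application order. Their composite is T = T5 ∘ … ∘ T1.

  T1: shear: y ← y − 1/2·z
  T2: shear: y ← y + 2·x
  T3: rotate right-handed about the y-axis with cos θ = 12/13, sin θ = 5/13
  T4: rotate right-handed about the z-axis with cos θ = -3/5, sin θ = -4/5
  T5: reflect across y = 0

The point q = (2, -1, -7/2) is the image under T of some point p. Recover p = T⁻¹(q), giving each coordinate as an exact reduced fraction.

T1 = [1 0 0 0; 0 1 -1/2 0; 0 0 1 0; 0 0 0 1]
T2·T1 = [1 0 0 0; 2 1 -1/2 0; 0 0 1 0; 0 0 0 1]
T3·…·T1 = [12/13 0 5/13 0; 2 1 -1/2 0; -5/13 0 12/13 0; 0 0 0 1]
T4·…·T1 = [68/65 4/5 -41/65 0; -126/65 -3/5 -1/130 0; -5/13 0 12/13 0; 0 0 0 1]
T5·…·T1 = [68/65 4/5 -41/65 0; 126/65 3/5 1/130 0; -5/13 0 12/13 0; 0 0 0 1]
det M = -1; M⁻¹ = [-36/65 48/65 -5/13 0; 233/130 -47/65 16/13 0; -3/13 4/13 12/13 0; 0 0 0 1]
M⁻¹ · (2, -1, -7/2)ᵀ = (-1/2, 0, -4)ᵀ

p = (-1/2, 0, -4)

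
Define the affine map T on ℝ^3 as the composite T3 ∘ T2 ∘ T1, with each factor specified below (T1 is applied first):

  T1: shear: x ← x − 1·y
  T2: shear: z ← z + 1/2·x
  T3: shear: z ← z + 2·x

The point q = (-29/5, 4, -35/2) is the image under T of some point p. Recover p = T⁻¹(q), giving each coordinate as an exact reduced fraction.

p = (-9/5, 4, -3)

T1 = [1 -1 0 0; 0 1 0 0; 0 0 1 0; 0 0 0 1]
T2·T1 = [1 -1 0 0; 0 1 0 0; 1/2 -1/2 1 0; 0 0 0 1]
T3·…·T1 = [1 -1 0 0; 0 1 0 0; 5/2 -5/2 1 0; 0 0 0 1]
det M = 1; M⁻¹ = [1 1 0 0; 0 1 0 0; -5/2 0 1 0; 0 0 0 1]
M⁻¹ · (-29/5, 4, -35/2)ᵀ = (-9/5, 4, -3)ᵀ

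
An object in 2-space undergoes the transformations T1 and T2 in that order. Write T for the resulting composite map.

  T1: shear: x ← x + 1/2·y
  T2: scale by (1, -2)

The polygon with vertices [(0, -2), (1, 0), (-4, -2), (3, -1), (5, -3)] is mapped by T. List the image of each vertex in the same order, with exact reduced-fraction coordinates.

T1 shear: x ← x + 1/2·y: (0, -2) → (-1, -2); (1, 0) → (1, 0); (-4, -2) → (-5, -2); (3, -1) → (5/2, -1); (5, -3) → (7/2, -3)
T2 scale by (1, -2): (-1, -2) → (-1, 4); (1, 0) → (1, 0); (-5, -2) → (-5, 4); (5/2, -1) → (5/2, 2); (7/2, -3) → (7/2, 6)

image vertices: (-1, 4), (1, 0), (-5, 4), (5/2, 2), (7/2, 6)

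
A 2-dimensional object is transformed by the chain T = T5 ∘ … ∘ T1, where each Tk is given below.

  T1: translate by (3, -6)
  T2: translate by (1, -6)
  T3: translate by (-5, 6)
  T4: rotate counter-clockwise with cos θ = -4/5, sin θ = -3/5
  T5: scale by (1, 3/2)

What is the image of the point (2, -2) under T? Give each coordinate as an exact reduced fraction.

T(p) = (-28/5, 87/10)

T1 translate by (3, -6): (2, -2) → (5, -8)
T2 translate by (1, -6): (5, -8) → (6, -14)
T3 translate by (-5, 6): (6, -14) → (1, -8)
T4 rotate counter-clockwise with cos θ = -4/5, sin θ = -3/5: (1, -8) → (-28/5, 29/5)
T5 scale by (1, 3/2): (-28/5, 29/5) → (-28/5, 87/10)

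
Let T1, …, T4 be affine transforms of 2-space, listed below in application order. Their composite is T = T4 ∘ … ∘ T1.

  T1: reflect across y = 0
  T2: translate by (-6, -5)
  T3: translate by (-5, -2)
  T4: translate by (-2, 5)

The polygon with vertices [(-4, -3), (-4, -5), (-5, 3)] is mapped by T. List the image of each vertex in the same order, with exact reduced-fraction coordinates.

image vertices: (-17, 1), (-17, 3), (-18, -5)

T1 reflect across y = 0: (-4, -3) → (-4, 3); (-4, -5) → (-4, 5); (-5, 3) → (-5, -3)
T2 translate by (-6, -5): (-4, 3) → (-10, -2); (-4, 5) → (-10, 0); (-5, -3) → (-11, -8)
T3 translate by (-5, -2): (-10, -2) → (-15, -4); (-10, 0) → (-15, -2); (-11, -8) → (-16, -10)
T4 translate by (-2, 5): (-15, -4) → (-17, 1); (-15, -2) → (-17, 3); (-16, -10) → (-18, -5)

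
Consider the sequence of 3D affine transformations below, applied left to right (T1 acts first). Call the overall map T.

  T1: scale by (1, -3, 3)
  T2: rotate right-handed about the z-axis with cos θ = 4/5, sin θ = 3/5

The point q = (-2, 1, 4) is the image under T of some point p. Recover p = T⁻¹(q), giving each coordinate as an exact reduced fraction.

T1 = [1 0 0 0; 0 -3 0 0; 0 0 3 0; 0 0 0 1]
T2·T1 = [4/5 9/5 0 0; 3/5 -12/5 0 0; 0 0 3 0; 0 0 0 1]
det M = -9; M⁻¹ = [4/5 3/5 0 0; 1/5 -4/15 0 0; 0 0 1/3 0; 0 0 0 1]
M⁻¹ · (-2, 1, 4)ᵀ = (-1, -2/3, 4/3)ᵀ

p = (-1, -2/3, 4/3)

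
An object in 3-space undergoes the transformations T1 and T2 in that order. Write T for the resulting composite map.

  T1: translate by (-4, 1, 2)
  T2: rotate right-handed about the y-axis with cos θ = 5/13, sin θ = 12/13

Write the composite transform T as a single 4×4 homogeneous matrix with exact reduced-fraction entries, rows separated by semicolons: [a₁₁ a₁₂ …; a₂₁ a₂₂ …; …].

T1 = [1 0 0 -4; 0 1 0 1; 0 0 1 2; 0 0 0 1]
T2·T1 = [5/13 0 12/13 4/13; 0 1 0 1; -12/13 0 5/13 58/13; 0 0 0 1]

T = [5/13 0 12/13 4/13; 0 1 0 1; -12/13 0 5/13 58/13; 0 0 0 1]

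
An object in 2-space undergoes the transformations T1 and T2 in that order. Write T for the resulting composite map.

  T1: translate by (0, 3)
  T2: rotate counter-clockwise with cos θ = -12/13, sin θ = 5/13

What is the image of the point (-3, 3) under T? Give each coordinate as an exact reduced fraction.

T(p) = (6/13, -87/13)

T1 translate by (0, 3): (-3, 3) → (-3, 6)
T2 rotate counter-clockwise with cos θ = -12/13, sin θ = 5/13: (-3, 6) → (6/13, -87/13)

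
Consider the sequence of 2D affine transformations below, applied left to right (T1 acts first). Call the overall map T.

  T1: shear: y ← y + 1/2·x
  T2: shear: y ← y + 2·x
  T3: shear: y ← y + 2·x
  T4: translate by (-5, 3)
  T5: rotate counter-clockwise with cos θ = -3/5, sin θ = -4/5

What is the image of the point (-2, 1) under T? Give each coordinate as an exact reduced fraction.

T1 shear: y ← y + 1/2·x: (-2, 1) → (-2, 0)
T2 shear: y ← y + 2·x: (-2, 0) → (-2, -4)
T3 shear: y ← y + 2·x: (-2, -4) → (-2, -8)
T4 translate by (-5, 3): (-2, -8) → (-7, -5)
T5 rotate counter-clockwise with cos θ = -3/5, sin θ = -4/5: (-7, -5) → (1/5, 43/5)

T(p) = (1/5, 43/5)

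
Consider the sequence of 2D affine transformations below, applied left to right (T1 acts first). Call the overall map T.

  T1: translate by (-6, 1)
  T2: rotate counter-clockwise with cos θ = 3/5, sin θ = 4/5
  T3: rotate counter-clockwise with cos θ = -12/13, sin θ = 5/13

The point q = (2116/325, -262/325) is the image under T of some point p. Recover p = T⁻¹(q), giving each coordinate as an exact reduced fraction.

p = (4/5, 3)

T1 = [1 0 -6; 0 1 1; 0 0 1]
T2·T1 = [3/5 -4/5 -22/5; 4/5 3/5 -21/5; 0 0 1]
T3·…·T1 = [-56/65 33/65 369/65; -33/65 -56/65 142/65; 0 0 1]
det M = 1; M⁻¹ = [-56/65 -33/65 6; 33/65 -56/65 -1; 0 0 1]
M⁻¹ · (2116/325, -262/325)ᵀ = (4/5, 3)ᵀ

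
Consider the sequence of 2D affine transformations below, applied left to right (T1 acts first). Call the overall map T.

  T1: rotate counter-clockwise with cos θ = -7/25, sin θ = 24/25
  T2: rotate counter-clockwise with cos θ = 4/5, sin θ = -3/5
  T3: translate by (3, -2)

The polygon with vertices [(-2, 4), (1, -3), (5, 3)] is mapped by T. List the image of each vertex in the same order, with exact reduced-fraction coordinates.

image vertices: (-181/125, -308/125), (154/25, -53/25), (244/125, 467/125)

T1 rotate counter-clockwise with cos θ = -7/25, sin θ = 24/25: (-2, 4) → (-82/25, -76/25); (1, -3) → (13/5, 9/5); (5, 3) → (-107/25, 99/25)
T2 rotate counter-clockwise with cos θ = 4/5, sin θ = -3/5: (-82/25, -76/25) → (-556/125, -58/125); (13/5, 9/5) → (79/25, -3/25); (-107/25, 99/25) → (-131/125, 717/125)
T3 translate by (3, -2): (-556/125, -58/125) → (-181/125, -308/125); (79/25, -3/25) → (154/25, -53/25); (-131/125, 717/125) → (244/125, 467/125)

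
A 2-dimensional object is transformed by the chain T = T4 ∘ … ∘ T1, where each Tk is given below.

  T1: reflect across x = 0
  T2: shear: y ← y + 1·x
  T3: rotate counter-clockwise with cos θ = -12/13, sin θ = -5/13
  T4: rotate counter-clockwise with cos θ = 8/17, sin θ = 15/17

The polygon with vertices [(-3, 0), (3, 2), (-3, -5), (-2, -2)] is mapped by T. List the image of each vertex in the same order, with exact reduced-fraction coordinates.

image vertices: (597/221, -723/221), (-157/221, 681/221), (-503/221, -618/221), (-42/221, -440/221)

T1 reflect across x = 0: (-3, 0) → (3, 0); (3, 2) → (-3, 2); (-3, -5) → (3, -5); (-2, -2) → (2, -2)
T2 shear: y ← y + 1·x: (3, 0) → (3, 3); (-3, 2) → (-3, -1); (3, -5) → (3, -2); (2, -2) → (2, 0)
T3 rotate counter-clockwise with cos θ = -12/13, sin θ = -5/13: (3, 3) → (-21/13, -51/13); (-3, -1) → (31/13, 27/13); (3, -2) → (-46/13, 9/13); (2, 0) → (-24/13, -10/13)
T4 rotate counter-clockwise with cos θ = 8/17, sin θ = 15/17: (-21/13, -51/13) → (597/221, -723/221); (31/13, 27/13) → (-157/221, 681/221); (-46/13, 9/13) → (-503/221, -618/221); (-24/13, -10/13) → (-42/221, -440/221)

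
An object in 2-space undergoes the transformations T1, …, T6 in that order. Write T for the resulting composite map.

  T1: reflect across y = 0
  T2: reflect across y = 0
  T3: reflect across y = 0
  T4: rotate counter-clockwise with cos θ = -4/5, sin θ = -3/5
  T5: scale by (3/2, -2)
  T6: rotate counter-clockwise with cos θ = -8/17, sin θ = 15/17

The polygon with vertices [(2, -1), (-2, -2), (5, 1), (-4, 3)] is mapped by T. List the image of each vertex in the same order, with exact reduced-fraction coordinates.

T1 reflect across y = 0: (2, -1) → (2, 1); (-2, -2) → (-2, 2); (5, 1) → (5, -1); (-4, 3) → (-4, -3)
T2 reflect across y = 0: (2, 1) → (2, -1); (-2, 2) → (-2, -2); (5, -1) → (5, 1); (-4, -3) → (-4, 3)
T3 reflect across y = 0: (2, -1) → (2, 1); (-2, -2) → (-2, 2); (5, 1) → (5, -1); (-4, 3) → (-4, -3)
T4 rotate counter-clockwise with cos θ = -4/5, sin θ = -3/5: (2, 1) → (-1, -2); (-2, 2) → (14/5, -2/5); (5, -1) → (-23/5, -11/5); (-4, -3) → (7/5, 24/5)
T5 scale by (3/2, -2): (-1, -2) → (-3/2, 4); (14/5, -2/5) → (21/5, 4/5); (-23/5, -11/5) → (-69/10, 22/5); (7/5, 24/5) → (21/10, -48/5)
T6 rotate counter-clockwise with cos θ = -8/17, sin θ = 15/17: (-3/2, 4) → (-48/17, -109/34); (21/5, 4/5) → (-228/85, 283/85); (-69/10, 22/5) → (-54/85, -1387/170); (21/10, -48/5) → (636/85, 1083/170)

image vertices: (-48/17, -109/34), (-228/85, 283/85), (-54/85, -1387/170), (636/85, 1083/170)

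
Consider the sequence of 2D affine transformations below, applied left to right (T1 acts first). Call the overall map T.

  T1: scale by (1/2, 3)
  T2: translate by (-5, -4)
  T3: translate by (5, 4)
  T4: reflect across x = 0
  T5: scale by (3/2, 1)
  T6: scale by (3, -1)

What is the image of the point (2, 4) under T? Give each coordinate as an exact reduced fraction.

T1 scale by (1/2, 3): (2, 4) → (1, 12)
T2 translate by (-5, -4): (1, 12) → (-4, 8)
T3 translate by (5, 4): (-4, 8) → (1, 12)
T4 reflect across x = 0: (1, 12) → (-1, 12)
T5 scale by (3/2, 1): (-1, 12) → (-3/2, 12)
T6 scale by (3, -1): (-3/2, 12) → (-9/2, -12)

T(p) = (-9/2, -12)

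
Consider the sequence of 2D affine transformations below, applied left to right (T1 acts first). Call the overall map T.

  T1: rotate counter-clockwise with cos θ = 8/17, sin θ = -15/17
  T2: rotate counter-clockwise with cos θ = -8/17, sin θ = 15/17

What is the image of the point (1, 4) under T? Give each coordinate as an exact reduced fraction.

T1 rotate counter-clockwise with cos θ = 8/17, sin θ = -15/17: (1, 4) → (4, 1)
T2 rotate counter-clockwise with cos θ = -8/17, sin θ = 15/17: (4, 1) → (-47/17, 52/17)

T(p) = (-47/17, 52/17)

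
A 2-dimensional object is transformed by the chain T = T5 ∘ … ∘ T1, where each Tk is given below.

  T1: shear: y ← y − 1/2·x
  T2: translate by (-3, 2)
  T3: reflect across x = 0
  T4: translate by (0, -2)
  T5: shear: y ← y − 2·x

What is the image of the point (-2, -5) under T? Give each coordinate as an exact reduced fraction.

T1 shear: y ← y − 1/2·x: (-2, -5) → (-2, -4)
T2 translate by (-3, 2): (-2, -4) → (-5, -2)
T3 reflect across x = 0: (-5, -2) → (5, -2)
T4 translate by (0, -2): (5, -2) → (5, -4)
T5 shear: y ← y − 2·x: (5, -4) → (5, -14)

T(p) = (5, -14)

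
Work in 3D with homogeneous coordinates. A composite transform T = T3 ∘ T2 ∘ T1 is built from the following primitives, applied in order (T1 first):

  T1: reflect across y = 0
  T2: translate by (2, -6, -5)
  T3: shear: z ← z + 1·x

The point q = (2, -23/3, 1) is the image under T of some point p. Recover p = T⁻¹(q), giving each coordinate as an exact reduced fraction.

T1 = [1 0 0 0; 0 -1 0 0; 0 0 1 0; 0 0 0 1]
T2·T1 = [1 0 0 2; 0 -1 0 -6; 0 0 1 -5; 0 0 0 1]
T3·…·T1 = [1 0 0 2; 0 -1 0 -6; 1 0 1 -3; 0 0 0 1]
det M = -1; M⁻¹ = [1 0 0 -2; 0 -1 0 -6; -1 0 1 5; 0 0 0 1]
M⁻¹ · (2, -23/3, 1)ᵀ = (0, 5/3, 4)ᵀ

p = (0, 5/3, 4)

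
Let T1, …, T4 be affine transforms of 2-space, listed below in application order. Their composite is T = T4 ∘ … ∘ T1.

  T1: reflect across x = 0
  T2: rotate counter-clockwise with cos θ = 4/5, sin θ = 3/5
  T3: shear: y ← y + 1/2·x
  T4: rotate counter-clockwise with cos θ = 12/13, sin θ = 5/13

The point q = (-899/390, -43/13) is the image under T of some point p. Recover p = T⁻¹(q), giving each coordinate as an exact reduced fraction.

T1 = [-1 0 0; 0 1 0; 0 0 1]
T2·T1 = [-4/5 -3/5 0; -3/5 4/5 0; 0 0 1]
T3·…·T1 = [-4/5 -3/5 0; -1 1/2 0; 0 0 1]
T4·…·T1 = [-23/65 -97/130 0; -16/13 3/13 0; 0 0 1]
det M = -1; M⁻¹ = [-3/13 -97/130 0; -16/13 23/65 0; 0 0 1]
M⁻¹ · (-899/390, -43/13)ᵀ = (3, 5/3)ᵀ

p = (3, 5/3)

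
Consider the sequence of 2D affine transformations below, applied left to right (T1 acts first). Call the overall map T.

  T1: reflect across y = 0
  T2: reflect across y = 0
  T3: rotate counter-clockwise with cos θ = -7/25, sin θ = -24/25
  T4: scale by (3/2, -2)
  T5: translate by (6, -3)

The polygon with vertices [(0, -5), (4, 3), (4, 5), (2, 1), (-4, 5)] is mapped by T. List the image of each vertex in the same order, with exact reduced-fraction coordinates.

image vertices: (-6/5, -29/5), (216/25, 159/25), (288/25, 187/25), (33/5, 7/5), (372/25, -197/25)

T1 reflect across y = 0: (0, -5) → (0, 5); (4, 3) → (4, -3); (4, 5) → (4, -5); (2, 1) → (2, -1); (-4, 5) → (-4, -5)
T2 reflect across y = 0: (0, 5) → (0, -5); (4, -3) → (4, 3); (4, -5) → (4, 5); (2, -1) → (2, 1); (-4, -5) → (-4, 5)
T3 rotate counter-clockwise with cos θ = -7/25, sin θ = -24/25: (0, -5) → (-24/5, 7/5); (4, 3) → (44/25, -117/25); (4, 5) → (92/25, -131/25); (2, 1) → (2/5, -11/5); (-4, 5) → (148/25, 61/25)
T4 scale by (3/2, -2): (-24/5, 7/5) → (-36/5, -14/5); (44/25, -117/25) → (66/25, 234/25); (92/25, -131/25) → (138/25, 262/25); (2/5, -11/5) → (3/5, 22/5); (148/25, 61/25) → (222/25, -122/25)
T5 translate by (6, -3): (-36/5, -14/5) → (-6/5, -29/5); (66/25, 234/25) → (216/25, 159/25); (138/25, 262/25) → (288/25, 187/25); (3/5, 22/5) → (33/5, 7/5); (222/25, -122/25) → (372/25, -197/25)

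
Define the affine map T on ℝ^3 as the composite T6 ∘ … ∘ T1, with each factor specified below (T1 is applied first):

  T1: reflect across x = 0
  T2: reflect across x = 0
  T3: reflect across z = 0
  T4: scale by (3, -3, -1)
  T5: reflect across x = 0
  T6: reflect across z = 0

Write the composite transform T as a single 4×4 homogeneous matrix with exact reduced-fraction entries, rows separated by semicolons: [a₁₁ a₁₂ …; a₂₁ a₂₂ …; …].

T1 = [-1 0 0 0; 0 1 0 0; 0 0 1 0; 0 0 0 1]
T2·T1 = [1 0 0 0; 0 1 0 0; 0 0 1 0; 0 0 0 1]
T3·…·T1 = [1 0 0 0; 0 1 0 0; 0 0 -1 0; 0 0 0 1]
T4·…·T1 = [3 0 0 0; 0 -3 0 0; 0 0 1 0; 0 0 0 1]
T5·…·T1 = [-3 0 0 0; 0 -3 0 0; 0 0 1 0; 0 0 0 1]
T6·…·T1 = [-3 0 0 0; 0 -3 0 0; 0 0 -1 0; 0 0 0 1]

T = [-3 0 0 0; 0 -3 0 0; 0 0 -1 0; 0 0 0 1]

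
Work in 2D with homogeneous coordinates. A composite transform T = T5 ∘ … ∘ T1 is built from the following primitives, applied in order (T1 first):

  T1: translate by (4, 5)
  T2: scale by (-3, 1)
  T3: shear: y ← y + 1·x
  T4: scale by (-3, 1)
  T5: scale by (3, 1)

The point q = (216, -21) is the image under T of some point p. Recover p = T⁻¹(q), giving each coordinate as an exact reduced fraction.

p = (4, -2)

T1 = [1 0 4; 0 1 5; 0 0 1]
T2·T1 = [-3 0 -12; 0 1 5; 0 0 1]
T3·…·T1 = [-3 0 -12; -3 1 -7; 0 0 1]
T4·…·T1 = [9 0 36; -3 1 -7; 0 0 1]
T5·…·T1 = [27 0 108; -3 1 -7; 0 0 1]
det M = 27; M⁻¹ = [1/27 0 -4; 1/9 1 -5; 0 0 1]
M⁻¹ · (216, -21)ᵀ = (4, -2)ᵀ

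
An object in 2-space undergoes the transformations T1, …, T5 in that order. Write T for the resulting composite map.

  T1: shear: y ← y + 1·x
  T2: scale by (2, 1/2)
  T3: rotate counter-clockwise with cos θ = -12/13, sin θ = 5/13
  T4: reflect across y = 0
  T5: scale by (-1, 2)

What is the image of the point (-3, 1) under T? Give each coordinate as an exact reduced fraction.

T(p) = (-77/13, 36/13)

T1 shear: y ← y + 1·x: (-3, 1) → (-3, -2)
T2 scale by (2, 1/2): (-3, -2) → (-6, -1)
T3 rotate counter-clockwise with cos θ = -12/13, sin θ = 5/13: (-6, -1) → (77/13, -18/13)
T4 reflect across y = 0: (77/13, -18/13) → (77/13, 18/13)
T5 scale by (-1, 2): (77/13, 18/13) → (-77/13, 36/13)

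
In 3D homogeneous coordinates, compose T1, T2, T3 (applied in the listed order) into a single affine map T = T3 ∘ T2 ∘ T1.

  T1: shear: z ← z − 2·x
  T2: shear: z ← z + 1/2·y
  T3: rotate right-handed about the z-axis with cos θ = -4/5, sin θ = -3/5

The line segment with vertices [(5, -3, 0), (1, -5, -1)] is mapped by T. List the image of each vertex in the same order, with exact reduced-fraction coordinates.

image vertices: (-29/5, -3/5, -23/2), (-19/5, 17/5, -11/2)

T1 shear: z ← z − 2·x: (5, -3, 0) → (5, -3, -10); (1, -5, -1) → (1, -5, -3)
T2 shear: z ← z + 1/2·y: (5, -3, -10) → (5, -3, -23/2); (1, -5, -3) → (1, -5, -11/2)
T3 rotate right-handed about the z-axis with cos θ = -4/5, sin θ = -3/5: (5, -3, -23/2) → (-29/5, -3/5, -23/2); (1, -5, -11/2) → (-19/5, 17/5, -11/2)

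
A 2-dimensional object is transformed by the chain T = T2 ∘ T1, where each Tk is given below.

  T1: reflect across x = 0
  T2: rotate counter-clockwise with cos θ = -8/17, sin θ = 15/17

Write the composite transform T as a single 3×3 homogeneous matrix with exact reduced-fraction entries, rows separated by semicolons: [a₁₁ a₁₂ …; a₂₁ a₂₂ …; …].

T = [8/17 -15/17 0; -15/17 -8/17 0; 0 0 1]

T1 = [-1 0 0; 0 1 0; 0 0 1]
T2·T1 = [8/17 -15/17 0; -15/17 -8/17 0; 0 0 1]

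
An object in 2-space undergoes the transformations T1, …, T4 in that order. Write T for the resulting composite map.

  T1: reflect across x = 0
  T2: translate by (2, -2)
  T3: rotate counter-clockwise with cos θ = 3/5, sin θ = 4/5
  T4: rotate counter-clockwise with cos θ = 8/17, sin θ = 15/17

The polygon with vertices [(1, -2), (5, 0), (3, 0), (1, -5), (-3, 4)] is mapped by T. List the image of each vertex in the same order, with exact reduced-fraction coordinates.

image vertices: (16/5, 13/5), (262/85, -159/85), (38/17, -1/17), (503/85, 329/85), (-334/85, 313/85)

T1 reflect across x = 0: (1, -2) → (-1, -2); (5, 0) → (-5, 0); (3, 0) → (-3, 0); (1, -5) → (-1, -5); (-3, 4) → (3, 4)
T2 translate by (2, -2): (-1, -2) → (1, -4); (-5, 0) → (-3, -2); (-3, 0) → (-1, -2); (-1, -5) → (1, -7); (3, 4) → (5, 2)
T3 rotate counter-clockwise with cos θ = 3/5, sin θ = 4/5: (1, -4) → (19/5, -8/5); (-3, -2) → (-1/5, -18/5); (-1, -2) → (1, -2); (1, -7) → (31/5, -17/5); (5, 2) → (7/5, 26/5)
T4 rotate counter-clockwise with cos θ = 8/17, sin θ = 15/17: (19/5, -8/5) → (16/5, 13/5); (-1/5, -18/5) → (262/85, -159/85); (1, -2) → (38/17, -1/17); (31/5, -17/5) → (503/85, 329/85); (7/5, 26/5) → (-334/85, 313/85)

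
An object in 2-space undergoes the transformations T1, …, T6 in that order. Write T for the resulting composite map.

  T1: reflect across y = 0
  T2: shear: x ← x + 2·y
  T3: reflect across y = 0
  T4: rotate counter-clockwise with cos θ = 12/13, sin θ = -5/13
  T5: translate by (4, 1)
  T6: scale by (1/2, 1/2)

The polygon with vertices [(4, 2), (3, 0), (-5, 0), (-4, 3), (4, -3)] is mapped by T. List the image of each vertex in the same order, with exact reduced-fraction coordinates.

image vertices: (31/13, 37/26), (44/13, -1/13), (-4/13, 19/13), (-53/26, 99/26), (157/26, -73/26)

T1 reflect across y = 0: (4, 2) → (4, -2); (3, 0) → (3, 0); (-5, 0) → (-5, 0); (-4, 3) → (-4, -3); (4, -3) → (4, 3)
T2 shear: x ← x + 2·y: (4, -2) → (0, -2); (3, 0) → (3, 0); (-5, 0) → (-5, 0); (-4, -3) → (-10, -3); (4, 3) → (10, 3)
T3 reflect across y = 0: (0, -2) → (0, 2); (3, 0) → (3, 0); (-5, 0) → (-5, 0); (-10, -3) → (-10, 3); (10, 3) → (10, -3)
T4 rotate counter-clockwise with cos θ = 12/13, sin θ = -5/13: (0, 2) → (10/13, 24/13); (3, 0) → (36/13, -15/13); (-5, 0) → (-60/13, 25/13); (-10, 3) → (-105/13, 86/13); (10, -3) → (105/13, -86/13)
T5 translate by (4, 1): (10/13, 24/13) → (62/13, 37/13); (36/13, -15/13) → (88/13, -2/13); (-60/13, 25/13) → (-8/13, 38/13); (-105/13, 86/13) → (-53/13, 99/13); (105/13, -86/13) → (157/13, -73/13)
T6 scale by (1/2, 1/2): (62/13, 37/13) → (31/13, 37/26); (88/13, -2/13) → (44/13, -1/13); (-8/13, 38/13) → (-4/13, 19/13); (-53/13, 99/13) → (-53/26, 99/26); (157/13, -73/13) → (157/26, -73/26)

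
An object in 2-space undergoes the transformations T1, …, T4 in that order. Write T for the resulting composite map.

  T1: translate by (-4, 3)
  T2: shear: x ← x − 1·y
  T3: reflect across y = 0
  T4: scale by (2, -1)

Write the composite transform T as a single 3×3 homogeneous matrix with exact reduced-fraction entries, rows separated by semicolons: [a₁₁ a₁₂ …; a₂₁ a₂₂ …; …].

T1 = [1 0 -4; 0 1 3; 0 0 1]
T2·T1 = [1 -1 -7; 0 1 3; 0 0 1]
T3·…·T1 = [1 -1 -7; 0 -1 -3; 0 0 1]
T4·…·T1 = [2 -2 -14; 0 1 3; 0 0 1]

T = [2 -2 -14; 0 1 3; 0 0 1]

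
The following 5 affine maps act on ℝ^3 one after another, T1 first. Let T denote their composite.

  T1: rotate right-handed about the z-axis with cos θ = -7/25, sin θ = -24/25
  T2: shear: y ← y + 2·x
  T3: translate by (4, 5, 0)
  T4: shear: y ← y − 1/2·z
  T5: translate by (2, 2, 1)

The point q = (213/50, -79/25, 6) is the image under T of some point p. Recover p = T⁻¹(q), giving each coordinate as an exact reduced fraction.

T1 = [-7/25 24/25 0 0; -24/25 -7/25 0 0; 0 0 1 0; 0 0 0 1]
T2·T1 = [-7/25 24/25 0 0; -38/25 41/25 0 0; 0 0 1 0; 0 0 0 1]
T3·…·T1 = [-7/25 24/25 0 4; -38/25 41/25 0 5; 0 0 1 0; 0 0 0 1]
T4·…·T1 = [-7/25 24/25 0 4; -38/25 41/25 -1/2 5; 0 0 1 0; 0 0 0 1]
T5·…·T1 = [-7/25 24/25 0 6; -38/25 41/25 -1/2 7; 0 0 1 1; 0 0 0 1]
det M = 1; M⁻¹ = [41/25 -24/25 -12/25 -66/25; 38/25 -7/25 -7/50 -351/50; 0 0 1 -1; 0 0 0 1]
M⁻¹ · (213/50, -79/25, 6)ᵀ = (9/2, -1/2, 5)ᵀ

p = (9/2, -1/2, 5)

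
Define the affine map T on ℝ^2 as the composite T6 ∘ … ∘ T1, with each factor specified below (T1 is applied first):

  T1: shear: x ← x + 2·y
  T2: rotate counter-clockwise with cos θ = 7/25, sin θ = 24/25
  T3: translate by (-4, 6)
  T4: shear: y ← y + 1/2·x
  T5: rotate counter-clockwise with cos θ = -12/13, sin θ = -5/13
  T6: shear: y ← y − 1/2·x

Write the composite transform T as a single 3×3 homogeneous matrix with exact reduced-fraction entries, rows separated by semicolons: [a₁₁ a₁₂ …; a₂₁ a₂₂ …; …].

T = [107/650 74/65 68/13; -1567/1300 -147/65 -62/13; 0 0 1]

T1 = [1 2 0; 0 1 0; 0 0 1]
T2·T1 = [7/25 -2/5 0; 24/25 11/5 0; 0 0 1]
T3·…·T1 = [7/25 -2/5 -4; 24/25 11/5 6; 0 0 1]
T4·…·T1 = [7/25 -2/5 -4; 11/10 2 4; 0 0 1]
T5·…·T1 = [107/650 74/65 68/13; -73/65 -22/13 -28/13; 0 0 1]
T6·…·T1 = [107/650 74/65 68/13; -1567/1300 -147/65 -62/13; 0 0 1]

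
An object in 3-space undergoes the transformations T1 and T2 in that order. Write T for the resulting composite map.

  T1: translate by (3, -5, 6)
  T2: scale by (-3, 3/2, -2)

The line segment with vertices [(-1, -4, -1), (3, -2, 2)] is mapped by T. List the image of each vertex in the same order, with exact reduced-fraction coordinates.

image vertices: (-6, -27/2, -10), (-18, -21/2, -16)

T1 translate by (3, -5, 6): (-1, -4, -1) → (2, -9, 5); (3, -2, 2) → (6, -7, 8)
T2 scale by (-3, 3/2, -2): (2, -9, 5) → (-6, -27/2, -10); (6, -7, 8) → (-18, -21/2, -16)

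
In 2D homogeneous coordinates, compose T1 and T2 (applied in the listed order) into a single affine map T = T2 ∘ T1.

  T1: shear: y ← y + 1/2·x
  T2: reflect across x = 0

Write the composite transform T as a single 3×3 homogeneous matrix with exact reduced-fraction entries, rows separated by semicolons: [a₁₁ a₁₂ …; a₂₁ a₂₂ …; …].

T1 = [1 0 0; 1/2 1 0; 0 0 1]
T2·T1 = [-1 0 0; 1/2 1 0; 0 0 1]

T = [-1 0 0; 1/2 1 0; 0 0 1]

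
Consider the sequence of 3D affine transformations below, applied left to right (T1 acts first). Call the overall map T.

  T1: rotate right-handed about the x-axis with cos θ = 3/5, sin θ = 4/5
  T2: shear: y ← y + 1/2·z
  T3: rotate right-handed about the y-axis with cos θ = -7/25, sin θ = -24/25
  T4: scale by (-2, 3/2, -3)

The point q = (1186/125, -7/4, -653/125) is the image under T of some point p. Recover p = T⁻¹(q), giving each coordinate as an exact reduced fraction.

T1 = [1 0 0 0; 0 3/5 -4/5 0; 0 4/5 3/5 0; 0 0 0 1]
T2·T1 = [1 0 0 0; 0 1 -1/2 0; 0 4/5 3/5 0; 0 0 0 1]
T3·…·T1 = [-7/25 -96/125 -72/125 0; 0 1 -1/2 0; 24/25 -28/125 -21/125 0; 0 0 0 1]
T4·…·T1 = [14/25 192/125 144/125 0; 0 3/2 -3/4 0; -72/25 84/125 63/125 0; 0 0 0 1]
det M = 9; M⁻¹ = [7/50 0 -8/25 0; 6/25 2/5 7/150 0; 12/25 -8/15 7/75 0; 0 0 0 1]
M⁻¹ · (1186/125, -7/4, -653/125)ᵀ = (3, 4/3, 5)ᵀ

p = (3, 4/3, 5)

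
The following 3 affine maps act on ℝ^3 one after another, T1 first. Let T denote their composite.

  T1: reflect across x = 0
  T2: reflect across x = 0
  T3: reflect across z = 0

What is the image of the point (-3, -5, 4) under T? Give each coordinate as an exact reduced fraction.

T(p) = (-3, -5, -4)

T1 reflect across x = 0: (-3, -5, 4) → (3, -5, 4)
T2 reflect across x = 0: (3, -5, 4) → (-3, -5, 4)
T3 reflect across z = 0: (-3, -5, 4) → (-3, -5, -4)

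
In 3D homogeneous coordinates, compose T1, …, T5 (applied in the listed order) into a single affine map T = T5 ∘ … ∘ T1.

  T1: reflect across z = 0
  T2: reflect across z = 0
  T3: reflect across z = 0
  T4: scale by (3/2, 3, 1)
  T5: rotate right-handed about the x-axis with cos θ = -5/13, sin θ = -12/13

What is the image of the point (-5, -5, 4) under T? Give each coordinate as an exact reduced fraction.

T1 reflect across z = 0: (-5, -5, 4) → (-5, -5, -4)
T2 reflect across z = 0: (-5, -5, -4) → (-5, -5, 4)
T3 reflect across z = 0: (-5, -5, 4) → (-5, -5, -4)
T4 scale by (3/2, 3, 1): (-5, -5, -4) → (-15/2, -15, -4)
T5 rotate right-handed about the x-axis with cos θ = -5/13, sin θ = -12/13: (-15/2, -15, -4) → (-15/2, 27/13, 200/13)

T(p) = (-15/2, 27/13, 200/13)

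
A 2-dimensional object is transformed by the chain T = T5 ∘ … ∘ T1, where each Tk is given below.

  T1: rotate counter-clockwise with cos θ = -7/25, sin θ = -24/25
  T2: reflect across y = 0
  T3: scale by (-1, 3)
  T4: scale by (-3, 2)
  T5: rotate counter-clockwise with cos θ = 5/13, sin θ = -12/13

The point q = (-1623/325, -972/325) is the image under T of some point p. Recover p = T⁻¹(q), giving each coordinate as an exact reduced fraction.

p = (-1, 0)

T1 = [-7/25 24/25 0; -24/25 -7/25 0; 0 0 1]
T2·T1 = [-7/25 24/25 0; 24/25 7/25 0; 0 0 1]
T3·…·T1 = [7/25 -24/25 0; 72/25 21/25 0; 0 0 1]
T4·…·T1 = [-21/25 72/25 0; 144/25 42/25 0; 0 0 1]
T5·…·T1 = [1623/325 864/325 0; 972/325 -654/325 0; 0 0 1]
det M = -18; M⁻¹ = [109/975 48/325 0; 54/325 -541/1950 0; 0 0 1]
M⁻¹ · (-1623/325, -972/325)ᵀ = (-1, 0)ᵀ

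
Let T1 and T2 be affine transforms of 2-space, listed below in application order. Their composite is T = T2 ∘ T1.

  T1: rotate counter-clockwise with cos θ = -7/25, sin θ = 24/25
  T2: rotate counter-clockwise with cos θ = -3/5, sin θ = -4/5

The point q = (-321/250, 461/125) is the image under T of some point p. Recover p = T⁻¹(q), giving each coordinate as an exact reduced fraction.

p = (-5/2, 3)

T1 = [-7/25 -24/25 0; 24/25 -7/25 0; 0 0 1]
T2·T1 = [117/125 44/125 0; -44/125 117/125 0; 0 0 1]
det M = 1; M⁻¹ = [117/125 -44/125 0; 44/125 117/125 0; 0 0 1]
M⁻¹ · (-321/250, 461/125)ᵀ = (-5/2, 3)ᵀ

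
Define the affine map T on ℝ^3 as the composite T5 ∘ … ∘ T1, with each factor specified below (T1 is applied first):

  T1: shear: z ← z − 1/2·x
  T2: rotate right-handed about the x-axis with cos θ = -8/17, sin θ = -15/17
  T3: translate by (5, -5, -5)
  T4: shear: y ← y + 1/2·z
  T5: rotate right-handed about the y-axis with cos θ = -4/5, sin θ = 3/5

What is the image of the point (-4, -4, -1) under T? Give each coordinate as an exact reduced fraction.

T(p) = (-167/85, -109/34, 81/85)

T1 shear: z ← z − 1/2·x: (-4, -4, -1) → (-4, -4, 1)
T2 rotate right-handed about the x-axis with cos θ = -8/17, sin θ = -15/17: (-4, -4, 1) → (-4, 47/17, 52/17)
T3 translate by (5, -5, -5): (-4, 47/17, 52/17) → (1, -38/17, -33/17)
T4 shear: y ← y + 1/2·z: (1, -38/17, -33/17) → (1, -109/34, -33/17)
T5 rotate right-handed about the y-axis with cos θ = -4/5, sin θ = 3/5: (1, -109/34, -33/17) → (-167/85, -109/34, 81/85)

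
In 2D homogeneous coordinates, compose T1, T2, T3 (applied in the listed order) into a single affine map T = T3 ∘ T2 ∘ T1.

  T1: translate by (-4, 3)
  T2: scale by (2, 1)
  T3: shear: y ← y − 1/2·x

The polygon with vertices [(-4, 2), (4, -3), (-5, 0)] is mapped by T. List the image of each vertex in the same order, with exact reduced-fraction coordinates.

T1 translate by (-4, 3): (-4, 2) → (-8, 5); (4, -3) → (0, 0); (-5, 0) → (-9, 3)
T2 scale by (2, 1): (-8, 5) → (-16, 5); (0, 0) → (0, 0); (-9, 3) → (-18, 3)
T3 shear: y ← y − 1/2·x: (-16, 5) → (-16, 13); (0, 0) → (0, 0); (-18, 3) → (-18, 12)

image vertices: (-16, 13), (0, 0), (-18, 12)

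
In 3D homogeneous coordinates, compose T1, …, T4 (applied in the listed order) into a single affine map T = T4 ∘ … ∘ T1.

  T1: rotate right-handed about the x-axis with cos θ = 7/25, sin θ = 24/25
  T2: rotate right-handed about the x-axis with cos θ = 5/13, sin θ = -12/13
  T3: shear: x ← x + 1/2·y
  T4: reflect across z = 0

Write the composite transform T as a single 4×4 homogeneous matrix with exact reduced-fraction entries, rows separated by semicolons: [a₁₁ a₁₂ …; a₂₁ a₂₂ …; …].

T1 = [1 0 0 0; 0 7/25 -24/25 0; 0 24/25 7/25 0; 0 0 0 1]
T2·T1 = [1 0 0 0; 0 323/325 -36/325 0; 0 36/325 323/325 0; 0 0 0 1]
T3·…·T1 = [1 323/650 -18/325 0; 0 323/325 -36/325 0; 0 36/325 323/325 0; 0 0 0 1]
T4·…·T1 = [1 323/650 -18/325 0; 0 323/325 -36/325 0; 0 -36/325 -323/325 0; 0 0 0 1]

T = [1 323/650 -18/325 0; 0 323/325 -36/325 0; 0 -36/325 -323/325 0; 0 0 0 1]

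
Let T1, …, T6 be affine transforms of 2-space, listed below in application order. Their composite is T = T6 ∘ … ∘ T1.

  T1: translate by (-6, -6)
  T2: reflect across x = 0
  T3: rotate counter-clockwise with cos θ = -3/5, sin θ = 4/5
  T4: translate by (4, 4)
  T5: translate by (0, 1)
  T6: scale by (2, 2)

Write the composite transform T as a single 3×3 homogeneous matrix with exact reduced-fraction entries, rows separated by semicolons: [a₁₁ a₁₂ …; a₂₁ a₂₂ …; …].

T = [6/5 -8/5 52/5; -8/5 -6/5 134/5; 0 0 1]

T1 = [1 0 -6; 0 1 -6; 0 0 1]
T2·T1 = [-1 0 6; 0 1 -6; 0 0 1]
T3·…·T1 = [3/5 -4/5 6/5; -4/5 -3/5 42/5; 0 0 1]
T4·…·T1 = [3/5 -4/5 26/5; -4/5 -3/5 62/5; 0 0 1]
T5·…·T1 = [3/5 -4/5 26/5; -4/5 -3/5 67/5; 0 0 1]
T6·…·T1 = [6/5 -8/5 52/5; -8/5 -6/5 134/5; 0 0 1]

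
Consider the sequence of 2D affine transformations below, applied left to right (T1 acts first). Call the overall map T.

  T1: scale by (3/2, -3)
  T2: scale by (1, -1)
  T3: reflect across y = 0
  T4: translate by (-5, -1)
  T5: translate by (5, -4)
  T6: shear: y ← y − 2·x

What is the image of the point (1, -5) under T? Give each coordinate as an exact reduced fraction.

T1 scale by (3/2, -3): (1, -5) → (3/2, 15)
T2 scale by (1, -1): (3/2, 15) → (3/2, -15)
T3 reflect across y = 0: (3/2, -15) → (3/2, 15)
T4 translate by (-5, -1): (3/2, 15) → (-7/2, 14)
T5 translate by (5, -4): (-7/2, 14) → (3/2, 10)
T6 shear: y ← y − 2·x: (3/2, 10) → (3/2, 7)

T(p) = (3/2, 7)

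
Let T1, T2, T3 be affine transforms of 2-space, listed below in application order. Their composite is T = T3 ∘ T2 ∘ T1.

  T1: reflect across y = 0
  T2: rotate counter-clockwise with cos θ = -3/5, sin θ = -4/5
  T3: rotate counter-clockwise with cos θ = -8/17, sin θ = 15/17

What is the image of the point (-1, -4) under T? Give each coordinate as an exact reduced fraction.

T(p) = (-32/85, 349/85)

T1 reflect across y = 0: (-1, -4) → (-1, 4)
T2 rotate counter-clockwise with cos θ = -3/5, sin θ = -4/5: (-1, 4) → (19/5, -8/5)
T3 rotate counter-clockwise with cos θ = -8/17, sin θ = 15/17: (19/5, -8/5) → (-32/85, 349/85)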